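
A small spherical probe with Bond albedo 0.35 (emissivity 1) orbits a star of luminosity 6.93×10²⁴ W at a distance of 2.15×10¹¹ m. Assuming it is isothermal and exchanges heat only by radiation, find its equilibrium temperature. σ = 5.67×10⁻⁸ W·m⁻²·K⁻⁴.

First find the stellar flux at distance d: S = L/(4πd²) = 6.93×10²⁴/(4π·(2.15×10¹¹)²) = 11.93 W/m².
For an isothermal sphere, absorbed (1−a)S·πr² = emitted σ·4πr²·T⁴, so T⁴ = (1−a)S/(4σ).
T⁴ = 0.650·11.93/(4·5.67×10⁻⁸) = 3.419×10⁷ K⁴.

T ≈ 76.5 K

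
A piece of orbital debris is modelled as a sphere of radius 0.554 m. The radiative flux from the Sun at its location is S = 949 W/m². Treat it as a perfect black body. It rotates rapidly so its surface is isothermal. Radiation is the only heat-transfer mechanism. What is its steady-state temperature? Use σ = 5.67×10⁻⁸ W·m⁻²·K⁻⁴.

T ≈ 254 K

At equilibrium, absorbed power = emitted power.
Absorbing cross-section = πr² = 0.9642 m²; emitting surface = 4πr² = 3.857 m² (ratio 4).
S·A_cross = εσ·A_surf·T⁴  ⇒  T⁴ = S/(4σ).
T⁴ = 1.00·949/(4·5.67×10⁻⁸) = 4.184×10⁹ K⁴.
T = (4.184×10⁹)^(1/4).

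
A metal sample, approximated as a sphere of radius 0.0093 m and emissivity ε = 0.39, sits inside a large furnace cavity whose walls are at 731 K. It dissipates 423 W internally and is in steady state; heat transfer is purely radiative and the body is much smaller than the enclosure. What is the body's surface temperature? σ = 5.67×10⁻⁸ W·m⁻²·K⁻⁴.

T ≈ 2060 K

For a small grey body in a large enclosure, net radiated power = εσA(T⁴ − T_w⁴).
Steady state: P = εσA(T⁴ − T_w⁴) with A = 4πr² = 0.001087 m².
T⁴ = P/(εσA) + T_w⁴ = 423/(0.39·5.67×10⁻⁸·0.001087) + (731)⁴
    = 1.760×10¹³ + 2.855×10¹¹ = 1.789×10¹³ K⁴.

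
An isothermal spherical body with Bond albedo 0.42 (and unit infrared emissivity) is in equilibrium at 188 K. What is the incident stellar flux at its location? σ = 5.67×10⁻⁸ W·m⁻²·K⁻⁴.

(1−a)S·πr² = σ·4πr²·T⁴ ⇒ S = 4σT⁴/(1−a).
S = 4·5.67×10⁻⁸·1.249×10⁹/0.580.

S ≈ 488 W/m²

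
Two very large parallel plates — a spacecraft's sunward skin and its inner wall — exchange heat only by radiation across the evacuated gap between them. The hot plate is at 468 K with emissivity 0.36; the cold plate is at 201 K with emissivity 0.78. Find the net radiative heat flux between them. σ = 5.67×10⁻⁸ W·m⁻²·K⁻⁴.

For two infinite grey parallel plates, q = σ(T₁⁴ − T₂⁴)/(1/ε₁ + 1/ε₂ − 1).
T₁⁴ − T₂⁴ = 4.797×10¹⁰ − 1.632×10⁹ = 4.634×10¹⁰ K⁴.
1/ε₁ + 1/ε₂ − 1 = 2.778 + 1.282 − 1 = 3.060.
q = 5.67×10⁻⁸ × 4.634×10¹⁰ / 3.060.

q ≈ 859 W/m²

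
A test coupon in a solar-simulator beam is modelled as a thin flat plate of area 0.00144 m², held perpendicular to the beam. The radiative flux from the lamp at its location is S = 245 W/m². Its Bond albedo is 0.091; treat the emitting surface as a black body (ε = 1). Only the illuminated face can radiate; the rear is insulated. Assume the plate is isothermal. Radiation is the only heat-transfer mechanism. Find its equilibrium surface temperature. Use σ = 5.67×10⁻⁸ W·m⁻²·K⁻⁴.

T ≈ 250 K

At equilibrium, absorbed power = emitted power.
Absorbing cross-section = A = 0.001440 m²; emitting surface = A = 0.001440 m² (ratio 1).
(1−a)S·A_cross = εσ·A_surf·T⁴  ⇒  T⁴ = (1−a)S/(1σ).
T⁴ = 0.909·245/(1·5.67×10⁻⁸) = 3.928×10⁹ K⁴.
T = (3.928×10⁹)^(1/4).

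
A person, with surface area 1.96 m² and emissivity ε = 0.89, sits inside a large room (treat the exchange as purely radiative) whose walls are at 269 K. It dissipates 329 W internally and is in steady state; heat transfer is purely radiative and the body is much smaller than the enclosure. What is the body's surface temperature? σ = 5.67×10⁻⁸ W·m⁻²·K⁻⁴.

For a small grey body in a large enclosure, net radiated power = εσA(T⁴ − T_w⁴).
Steady state: P = εσA(T⁴ − T_w⁴) with A = 1.96 m².
T⁴ = P/(εσA) + T_w⁴ = 329/(0.89·5.67×10⁻⁸·1.960) + (269)⁴
    = 3.326×10⁹ + 5.236×10⁹ = 8.562×10⁹ K⁴.

T ≈ 304 K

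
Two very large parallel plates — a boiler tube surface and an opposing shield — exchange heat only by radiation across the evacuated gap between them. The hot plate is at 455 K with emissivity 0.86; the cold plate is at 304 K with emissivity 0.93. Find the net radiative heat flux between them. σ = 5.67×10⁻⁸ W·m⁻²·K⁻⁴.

q ≈ 1570 W/m²

For two infinite grey parallel plates, q = σ(T₁⁴ − T₂⁴)/(1/ε₁ + 1/ε₂ − 1).
T₁⁴ − T₂⁴ = 4.286×10¹⁰ − 8.541×10⁹ = 3.432×10¹⁰ K⁴.
1/ε₁ + 1/ε₂ − 1 = 1.163 + 1.075 − 1 = 1.238.
q = 5.67×10⁻⁸ × 3.432×10¹⁰ / 1.238.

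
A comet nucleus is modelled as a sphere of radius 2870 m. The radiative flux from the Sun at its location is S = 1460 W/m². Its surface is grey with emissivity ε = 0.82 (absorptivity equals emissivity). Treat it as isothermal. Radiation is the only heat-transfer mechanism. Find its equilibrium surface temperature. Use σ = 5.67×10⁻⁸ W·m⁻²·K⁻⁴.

T ≈ 283 K

At equilibrium, absorbed power = emitted power.
Absorbing cross-section = πr² = 2.588×10⁷ m²; emitting surface = 4πr² = 1.035×10⁸ m² (ratio 4).
εS·A_cross = εσ·A_surf·T⁴  ⇒  T⁴ = S/(4σ)   (ε cancels).
T⁴ = 1460/(4·5.67×10⁻⁸) = 6.437×10⁹ K⁴.
T = (6.437×10⁹)^(1/4).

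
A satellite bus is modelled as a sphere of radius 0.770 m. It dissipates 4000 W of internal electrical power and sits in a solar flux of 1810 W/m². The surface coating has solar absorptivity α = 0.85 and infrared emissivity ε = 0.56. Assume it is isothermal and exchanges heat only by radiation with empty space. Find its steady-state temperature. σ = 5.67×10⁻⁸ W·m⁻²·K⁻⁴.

T ≈ 413 K

At steady state, absorbed solar power + internal power = radiated power.
Absorbed: α·S·A_cross = 0.85·1810·1.863 = 2866 W (cross-section πr²).
Total input = 2866 + 4000 = 6866 W.
Radiated: εσ·A_surf·T⁴ with A_surf = 4πr² = 7.451 m².
T⁴ = 6866/(0.56·5.67×10⁻⁸·7.451) = 2.902×10¹⁰ K⁴.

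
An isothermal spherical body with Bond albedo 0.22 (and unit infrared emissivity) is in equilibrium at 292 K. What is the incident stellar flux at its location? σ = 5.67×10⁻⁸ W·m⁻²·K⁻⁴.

(1−a)S·πr² = σ·4πr²·T⁴ ⇒ S = 4σT⁴/(1−a).
S = 4·5.67×10⁻⁸·7.270×10⁹/0.780.

S ≈ 2110 W/m²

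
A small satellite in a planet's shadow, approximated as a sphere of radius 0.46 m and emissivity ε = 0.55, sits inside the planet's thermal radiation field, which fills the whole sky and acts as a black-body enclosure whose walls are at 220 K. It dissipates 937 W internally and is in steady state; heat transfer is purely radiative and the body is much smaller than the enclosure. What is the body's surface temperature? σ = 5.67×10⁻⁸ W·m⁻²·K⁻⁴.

T ≈ 342 K

For a small grey body in a large enclosure, net radiated power = εσA(T⁴ − T_w⁴).
Steady state: P = εσA(T⁴ − T_w⁴) with A = 4πr² = 2.659 m².
T⁴ = P/(εσA) + T_w⁴ = 937/(0.55·5.67×10⁻⁸·2.659) + (220)⁴
    = 1.130×10¹⁰ + 2.343×10⁹ = 1.364×10¹⁰ K⁴.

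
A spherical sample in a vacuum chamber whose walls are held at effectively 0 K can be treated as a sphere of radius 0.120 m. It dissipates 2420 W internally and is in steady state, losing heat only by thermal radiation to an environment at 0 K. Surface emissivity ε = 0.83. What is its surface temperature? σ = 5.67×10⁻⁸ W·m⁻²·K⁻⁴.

T ≈ 730 K

Steady state: internal power = radiated power, P = εσA T⁴.
Radiating area A = 4πr² = 0.1810 m².
T⁴ = P/(εσA) = 2420/(0.83·5.67×10⁻⁸·0.1810) = 2.842×10¹¹ K⁴.
T = (2.842×10¹¹)^(1/4).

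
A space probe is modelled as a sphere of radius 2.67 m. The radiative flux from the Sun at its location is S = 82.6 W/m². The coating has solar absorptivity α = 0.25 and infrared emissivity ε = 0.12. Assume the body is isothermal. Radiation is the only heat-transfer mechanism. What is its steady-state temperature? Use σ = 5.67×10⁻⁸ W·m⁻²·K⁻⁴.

T ≈ 166 K

At equilibrium, absorbed power = emitted power.
Absorbing cross-section = πr² = 22.40 m²; emitting surface = 4πr² = 89.58 m² (ratio 4).
αS·A_cross = εσ·A_surf·T⁴  ⇒  T⁴ = αS/(ε·4σ).
T⁴ = 0.250·82.6/(0.12·4·5.67×10⁻⁸) = 7.587×10⁸ K⁴.
T = (7.587×10⁸)^(1/4).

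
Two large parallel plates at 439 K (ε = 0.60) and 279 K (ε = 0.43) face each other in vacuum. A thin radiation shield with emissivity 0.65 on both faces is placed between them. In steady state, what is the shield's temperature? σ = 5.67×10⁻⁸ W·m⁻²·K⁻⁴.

T_s ≈ 392 K

In steady state the net flux on the hot side equals that on the cold side.
σ(T₁⁴−T_s⁴)/D₁ = σ(T_s⁴−T₂⁴)/D₂, with D₁ = 1/ε₁+1/ε_s−1 = 2.205, D₂ = 1/ε_s+1/ε₂−1 = 2.864.
Solve for T_s⁴: T_s⁴ = (D₂·T₁⁴ + D₁·T₂⁴)/(D₁+D₂) = 2.362×10¹⁰ K⁴.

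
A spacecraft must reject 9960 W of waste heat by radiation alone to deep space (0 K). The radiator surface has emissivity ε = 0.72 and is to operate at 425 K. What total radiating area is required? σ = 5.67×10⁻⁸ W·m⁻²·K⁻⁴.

P = εσA T⁴ ⇒ A = P/(εσT⁴).
T⁴ = 3.263×10¹⁰ K⁴.
A = 9960/(0.72 × 5.67×10⁻⁸ × 3.263×10¹⁰).

A ≈ 7.48 m²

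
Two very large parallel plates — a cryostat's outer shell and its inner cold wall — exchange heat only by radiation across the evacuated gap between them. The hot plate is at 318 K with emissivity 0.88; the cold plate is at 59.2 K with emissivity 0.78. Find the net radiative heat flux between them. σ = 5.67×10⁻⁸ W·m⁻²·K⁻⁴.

For two infinite grey parallel plates, q = σ(T₁⁴ − T₂⁴)/(1/ε₁ + 1/ε₂ − 1).
T₁⁴ − T₂⁴ = 1.023×10¹⁰ − 1.228×10⁷ = 1.021×10¹⁰ K⁴.
1/ε₁ + 1/ε₂ − 1 = 1.136 + 1.282 − 1 = 1.418.
q = 5.67×10⁻⁸ × 1.021×10¹⁰ / 1.418.

q ≈ 408 W/m²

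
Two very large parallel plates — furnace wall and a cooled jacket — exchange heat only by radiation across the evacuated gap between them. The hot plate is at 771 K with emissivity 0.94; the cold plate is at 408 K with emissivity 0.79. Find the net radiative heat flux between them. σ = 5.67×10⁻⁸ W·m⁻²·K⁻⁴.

For two infinite grey parallel plates, q = σ(T₁⁴ − T₂⁴)/(1/ε₁ + 1/ε₂ − 1).
T₁⁴ − T₂⁴ = 3.534×10¹¹ − 2.771×10¹⁰ = 3.256×10¹¹ K⁴.
1/ε₁ + 1/ε₂ − 1 = 1.064 + 1.266 − 1 = 1.330.
q = 5.67×10⁻⁸ × 3.256×10¹¹ / 1.330.

q ≈ 13900 W/m²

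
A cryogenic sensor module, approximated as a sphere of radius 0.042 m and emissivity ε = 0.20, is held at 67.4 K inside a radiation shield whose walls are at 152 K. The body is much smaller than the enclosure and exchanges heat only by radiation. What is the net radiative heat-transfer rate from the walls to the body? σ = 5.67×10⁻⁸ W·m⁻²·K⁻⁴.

For a small grey body in a large enclosure: P_net = εσA(T_body⁴ − T_wall⁴).
A = 4πr² = 0.02217 m²; T_body⁴ − T_wall⁴ = 2.064×10⁷ − 5.338×10⁸ = -5.132×10⁸ K⁴.
|P_net| = 0.20·5.67×10⁻⁸·0.02217·5.132×10⁸.

P_net ≈ 0.129 W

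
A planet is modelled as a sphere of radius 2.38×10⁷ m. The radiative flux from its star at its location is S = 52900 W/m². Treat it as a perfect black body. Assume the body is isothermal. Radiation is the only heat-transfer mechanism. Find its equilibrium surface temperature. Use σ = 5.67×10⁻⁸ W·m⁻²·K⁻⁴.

T ≈ 695 K

At equilibrium, absorbed power = emitted power.
Absorbing cross-section = πr² = 1.780×10¹⁵ m²; emitting surface = 4πr² = 7.118×10¹⁵ m² (ratio 4).
S·A_cross = εσ·A_surf·T⁴  ⇒  T⁴ = S/(4σ).
T⁴ = 1.00·52900/(4·5.67×10⁻⁸) = 2.332×10¹¹ K⁴.
T = (2.332×10¹¹)^(1/4).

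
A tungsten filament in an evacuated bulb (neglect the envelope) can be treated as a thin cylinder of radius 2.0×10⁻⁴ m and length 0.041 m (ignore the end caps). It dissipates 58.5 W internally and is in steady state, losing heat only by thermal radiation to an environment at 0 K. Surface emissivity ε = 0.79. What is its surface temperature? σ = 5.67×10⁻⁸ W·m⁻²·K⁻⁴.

Steady state: internal power = radiated power, P = εσA T⁴.
Radiating area A = 2πrL = 5.152×10⁻⁵ m².
T⁴ = P/(εσA) = 58.5/(0.79·5.67×10⁻⁸·5.152×10⁻⁵) = 2.535×10¹³ K⁴.
T = (2.535×10¹³)^(1/4).

T ≈ 2240 K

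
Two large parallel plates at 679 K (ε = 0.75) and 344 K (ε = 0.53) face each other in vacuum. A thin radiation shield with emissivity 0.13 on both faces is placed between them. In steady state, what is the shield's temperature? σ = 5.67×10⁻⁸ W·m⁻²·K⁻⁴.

In steady state the net flux on the hot side equals that on the cold side.
σ(T₁⁴−T_s⁴)/D₁ = σ(T_s⁴−T₂⁴)/D₂, with D₁ = 1/ε₁+1/ε_s−1 = 8.026, D₂ = 1/ε_s+1/ε₂−1 = 8.579.
Solve for T_s⁴: T_s⁴ = (D₂·T₁⁴ + D₁·T₂⁴)/(D₁+D₂) = 1.166×10¹¹ K⁴.

T_s ≈ 584 K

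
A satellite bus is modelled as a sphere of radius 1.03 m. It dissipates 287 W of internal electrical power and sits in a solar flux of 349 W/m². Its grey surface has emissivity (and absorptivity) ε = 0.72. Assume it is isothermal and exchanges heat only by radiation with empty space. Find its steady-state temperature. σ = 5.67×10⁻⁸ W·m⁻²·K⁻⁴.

At steady state, absorbed solar power + internal power = radiated power.
Absorbed: α·S·A_cross = 0.72·349·3.333 = 837.5 W (cross-section πr²).
Total input = 837.5 + 287 = 1124 W.
Radiated: εσ·A_surf·T⁴ with A_surf = 4πr² = 13.33 m².
T⁴ = 1124/(0.72·5.67×10⁻⁸·13.33) = 2.066×10⁹ K⁴.

T ≈ 213 K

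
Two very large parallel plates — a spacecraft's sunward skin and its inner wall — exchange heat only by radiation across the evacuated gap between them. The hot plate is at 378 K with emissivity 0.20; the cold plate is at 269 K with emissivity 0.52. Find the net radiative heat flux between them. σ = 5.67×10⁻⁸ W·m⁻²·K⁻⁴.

For two infinite grey parallel plates, q = σ(T₁⁴ − T₂⁴)/(1/ε₁ + 1/ε₂ − 1).
T₁⁴ − T₂⁴ = 2.042×10¹⁰ − 5.236×10⁹ = 1.518×10¹⁰ K⁴.
1/ε₁ + 1/ε₂ − 1 = 5.000 + 1.923 − 1 = 5.923.
q = 5.67×10⁻⁸ × 1.518×10¹⁰ / 5.923.

q ≈ 145 W/m²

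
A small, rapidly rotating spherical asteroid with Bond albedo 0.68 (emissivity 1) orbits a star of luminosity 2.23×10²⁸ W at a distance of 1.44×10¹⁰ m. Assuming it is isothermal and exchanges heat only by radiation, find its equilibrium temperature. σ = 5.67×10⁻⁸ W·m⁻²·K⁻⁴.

T ≈ 1860 K

First find the stellar flux at distance d: S = L/(4πd²) = 2.23×10²⁸/(4π·(1.44×10¹⁰)²) = 8.558×10⁶ W/m².
For an isothermal sphere, absorbed (1−a)S·πr² = emitted σ·4πr²·T⁴, so T⁴ = (1−a)S/(4σ).
T⁴ = 0.320·8.558×10⁶/(4·5.67×10⁻⁸) = 1.207×10¹³ K⁴.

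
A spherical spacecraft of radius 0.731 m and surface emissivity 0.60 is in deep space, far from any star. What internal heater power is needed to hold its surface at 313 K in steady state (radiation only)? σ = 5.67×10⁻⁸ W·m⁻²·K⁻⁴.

P = εσ·4πr²·T⁴.
4πr² = 6.715 m²; T⁴ = 9.598×10⁹ K⁴.
P = 0.60·5.67×10⁻⁸·6.715·9.598×10⁹.

P ≈ 2190 W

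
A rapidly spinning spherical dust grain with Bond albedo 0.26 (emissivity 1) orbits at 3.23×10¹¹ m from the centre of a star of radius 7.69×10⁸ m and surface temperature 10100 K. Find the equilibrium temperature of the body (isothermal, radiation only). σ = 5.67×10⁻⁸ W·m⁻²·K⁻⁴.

The star's surface emits σT_*⁴; at distance d the flux is S = σT_*⁴(R_*/d)².
S = 5.67×10⁻⁸·(10100)⁴·(7.69×10⁸/3.23×10¹¹)² = 3344 W/m².
For an isothermal sphere T⁴ = (1−a)S/(4σ) = 1.091×10¹⁰ K⁴.

T ≈ 323 K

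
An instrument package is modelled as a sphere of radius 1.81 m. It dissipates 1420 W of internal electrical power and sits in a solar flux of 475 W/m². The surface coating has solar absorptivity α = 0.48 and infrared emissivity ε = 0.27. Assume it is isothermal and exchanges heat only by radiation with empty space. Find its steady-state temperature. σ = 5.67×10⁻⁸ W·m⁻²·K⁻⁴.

At steady state, absorbed solar power + internal power = radiated power.
Absorbed: α·S·A_cross = 0.48·475·10.29 = 2347 W (cross-section πr²).
Total input = 2347 + 1420 = 3767 W.
Radiated: εσ·A_surf·T⁴ with A_surf = 4πr² = 41.17 m².
T⁴ = 3767/(0.27·5.67×10⁻⁸·41.17) = 5.976×10⁹ K⁴.

T ≈ 278 K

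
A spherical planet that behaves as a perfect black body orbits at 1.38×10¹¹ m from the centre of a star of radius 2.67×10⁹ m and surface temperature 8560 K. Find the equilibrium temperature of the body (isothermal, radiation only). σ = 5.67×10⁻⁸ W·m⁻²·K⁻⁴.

The star's surface emits σT_*⁴; at distance d the flux is S = σT_*⁴(R_*/d)².
S = 5.67×10⁻⁸·(8560)⁴·(2.67×10⁹/1.38×10¹¹)² = 1.140×10⁵ W/m².
For an isothermal sphere T⁴ = (1−a)S/(4σ) = 5.025×10¹¹ K⁴.

T ≈ 842 K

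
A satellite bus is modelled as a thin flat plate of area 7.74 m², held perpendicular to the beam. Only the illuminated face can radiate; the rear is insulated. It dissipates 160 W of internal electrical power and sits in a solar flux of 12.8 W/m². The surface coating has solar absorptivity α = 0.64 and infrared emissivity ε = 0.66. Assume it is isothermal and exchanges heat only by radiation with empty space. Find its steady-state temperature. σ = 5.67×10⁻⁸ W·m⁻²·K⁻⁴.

At steady state, absorbed solar power + internal power = radiated power.
Absorbed: α·S·A_cross = 0.64·12.8·7.740 = 63.41 W (cross-section A).
Total input = 63.41 + 160 = 223.4 W.
Radiated: εσ·A_surf·T⁴ with A_surf = A = 7.740 m².
T⁴ = 223.4/(0.66·5.67×10⁻⁸·7.740) = 7.713×10⁸ K⁴.

T ≈ 167 K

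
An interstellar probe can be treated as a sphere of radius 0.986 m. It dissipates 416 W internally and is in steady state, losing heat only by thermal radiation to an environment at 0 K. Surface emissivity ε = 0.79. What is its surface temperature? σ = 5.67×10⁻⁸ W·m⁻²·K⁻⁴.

T ≈ 166 K

Steady state: internal power = radiated power, P = εσA T⁴.
Radiating area A = 4πr² = 12.22 m².
T⁴ = P/(εσA) = 416/(0.79·5.67×10⁻⁸·12.22) = 7.602×10⁸ K⁴.
T = (7.602×10⁸)^(1/4).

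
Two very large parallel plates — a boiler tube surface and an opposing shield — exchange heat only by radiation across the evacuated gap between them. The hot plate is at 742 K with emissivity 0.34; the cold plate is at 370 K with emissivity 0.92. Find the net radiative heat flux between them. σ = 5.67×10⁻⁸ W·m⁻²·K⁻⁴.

q ≈ 5320 W/m²

For two infinite grey parallel plates, q = σ(T₁⁴ − T₂⁴)/(1/ε₁ + 1/ε₂ − 1).
T₁⁴ − T₂⁴ = 3.031×10¹¹ − 1.874×10¹⁰ = 2.844×10¹¹ K⁴.
1/ε₁ + 1/ε₂ − 1 = 2.941 + 1.087 − 1 = 3.028.
q = 5.67×10⁻⁸ × 2.844×10¹¹ / 3.028.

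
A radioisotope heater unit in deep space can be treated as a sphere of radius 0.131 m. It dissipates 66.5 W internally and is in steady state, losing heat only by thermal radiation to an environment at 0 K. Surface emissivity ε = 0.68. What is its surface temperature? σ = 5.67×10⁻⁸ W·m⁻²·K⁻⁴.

T ≈ 299 K

Steady state: internal power = radiated power, P = εσA T⁴.
Radiating area A = 4πr² = 0.2157 m².
T⁴ = P/(εσA) = 66.5/(0.68·5.67×10⁻⁸·0.2157) = 7.998×10⁹ K⁴.
T = (7.998×10⁹)^(1/4).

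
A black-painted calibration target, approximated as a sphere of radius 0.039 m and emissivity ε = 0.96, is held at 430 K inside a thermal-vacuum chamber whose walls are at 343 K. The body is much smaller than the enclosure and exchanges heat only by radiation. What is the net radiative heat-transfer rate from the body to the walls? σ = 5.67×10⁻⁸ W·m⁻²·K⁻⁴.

P_net ≈ 21.2 W

For a small grey body in a large enclosure: P_net = εσA(T_body⁴ − T_wall⁴).
A = 4πr² = 0.01911 m²; T_body⁴ − T_wall⁴ = 3.419×10¹⁰ − 1.384×10¹⁰ = 2.035×10¹⁰ K⁴.
|P_net| = 0.96·5.67×10⁻⁸·0.01911·2.035×10¹⁰.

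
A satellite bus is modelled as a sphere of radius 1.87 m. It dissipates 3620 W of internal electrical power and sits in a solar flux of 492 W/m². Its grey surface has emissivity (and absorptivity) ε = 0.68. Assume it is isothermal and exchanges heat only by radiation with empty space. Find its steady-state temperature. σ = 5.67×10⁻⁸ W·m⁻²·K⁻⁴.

T ≈ 256 K

At steady state, absorbed solar power + internal power = radiated power.
Absorbed: α·S·A_cross = 0.68·492·10.99 = 3675 W (cross-section πr²).
Total input = 3675 + 3620 = 7295 W.
Radiated: εσ·A_surf·T⁴ with A_surf = 4πr² = 43.94 m².
T⁴ = 7295/(0.68·5.67×10⁻⁸·43.94) = 4.306×10⁹ K⁴.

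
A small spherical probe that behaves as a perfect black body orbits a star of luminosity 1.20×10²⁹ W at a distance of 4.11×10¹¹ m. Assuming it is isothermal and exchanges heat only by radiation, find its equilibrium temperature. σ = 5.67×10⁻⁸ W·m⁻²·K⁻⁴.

T ≈ 707 K

First find the stellar flux at distance d: S = L/(4πd²) = 1.20×10²⁹/(4π·(4.11×10¹¹)²) = 56530 W/m².
For an isothermal sphere, absorbed (1−a)S·πr² = emitted σ·4πr²·T⁴, so T⁴ = (1−a)S/(4σ).
T⁴ = 1.00·56530/(4·5.67×10⁻⁸) = 2.493×10¹¹ K⁴.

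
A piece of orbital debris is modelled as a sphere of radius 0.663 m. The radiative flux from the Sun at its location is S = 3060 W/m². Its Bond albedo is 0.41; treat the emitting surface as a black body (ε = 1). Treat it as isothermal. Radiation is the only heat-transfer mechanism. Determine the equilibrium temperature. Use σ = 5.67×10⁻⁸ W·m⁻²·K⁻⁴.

At equilibrium, absorbed power = emitted power.
Absorbing cross-section = πr² = 1.381 m²; emitting surface = 4πr² = 5.524 m² (ratio 4).
(1−a)S·A_cross = εσ·A_surf·T⁴  ⇒  T⁴ = (1−a)S/(4σ).
T⁴ = 0.590·3060/(4·5.67×10⁻⁸) = 7.960×10⁹ K⁴.
T = (7.960×10⁹)^(1/4).

T ≈ 299 K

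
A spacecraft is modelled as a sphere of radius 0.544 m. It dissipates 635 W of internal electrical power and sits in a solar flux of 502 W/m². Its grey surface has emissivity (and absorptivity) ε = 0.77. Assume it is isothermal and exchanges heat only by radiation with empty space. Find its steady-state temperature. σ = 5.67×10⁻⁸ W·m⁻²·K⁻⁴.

At steady state, absorbed solar power + internal power = radiated power.
Absorbed: α·S·A_cross = 0.77·502·0.9297 = 359.4 W (cross-section πr²).
Total input = 359.4 + 635 = 994.4 W.
Radiated: εσ·A_surf·T⁴ with A_surf = 4πr² = 3.719 m².
T⁴ = 994.4/(0.77·5.67×10⁻⁸·3.719) = 6.124×10⁹ K⁴.

T ≈ 280 K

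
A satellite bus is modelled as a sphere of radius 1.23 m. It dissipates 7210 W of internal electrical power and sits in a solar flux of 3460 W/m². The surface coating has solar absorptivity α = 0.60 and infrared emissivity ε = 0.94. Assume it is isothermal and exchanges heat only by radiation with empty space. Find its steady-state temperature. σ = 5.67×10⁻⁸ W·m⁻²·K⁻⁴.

At steady state, absorbed solar power + internal power = radiated power.
Absorbed: α·S·A_cross = 0.60·3460·4.753 = 9867 W (cross-section πr²).
Total input = 9867 + 7210 = 17080 W.
Radiated: εσ·A_surf·T⁴ with A_surf = 4πr² = 19.01 m².
T⁴ = 17080/(0.94·5.67×10⁻⁸·19.01) = 1.685×10¹⁰ K⁴.

T ≈ 360 K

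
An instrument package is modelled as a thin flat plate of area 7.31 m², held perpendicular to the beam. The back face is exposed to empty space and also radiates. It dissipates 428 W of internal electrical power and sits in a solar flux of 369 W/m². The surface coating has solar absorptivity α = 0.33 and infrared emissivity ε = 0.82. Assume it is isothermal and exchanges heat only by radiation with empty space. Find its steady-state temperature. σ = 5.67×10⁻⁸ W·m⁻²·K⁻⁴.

T ≈ 210 K

At steady state, absorbed solar power + internal power = radiated power.
Absorbed: α·S·A_cross = 0.33·369·7.310 = 890.1 W (cross-section A).
Total input = 890.1 + 428 = 1318 W.
Radiated: εσ·A_surf·T⁴ with A_surf = 2A = 14.62 m².
T⁴ = 1318/(0.82·5.67×10⁻⁸·14.62) = 1.939×10⁹ K⁴.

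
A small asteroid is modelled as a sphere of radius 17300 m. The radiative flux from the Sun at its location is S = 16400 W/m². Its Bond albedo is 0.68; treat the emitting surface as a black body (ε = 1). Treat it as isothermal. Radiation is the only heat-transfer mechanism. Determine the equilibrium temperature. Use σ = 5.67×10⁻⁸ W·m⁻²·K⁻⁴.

T ≈ 390 K

At equilibrium, absorbed power = emitted power.
Absorbing cross-section = πr² = 9.402×10⁸ m²; emitting surface = 4πr² = 3.761×10⁹ m² (ratio 4).
(1−a)S·A_cross = εσ·A_surf·T⁴  ⇒  T⁴ = (1−a)S/(4σ).
T⁴ = 0.320·16400/(4·5.67×10⁻⁸) = 2.314×10¹⁰ K⁴.
T = (2.314×10¹⁰)^(1/4).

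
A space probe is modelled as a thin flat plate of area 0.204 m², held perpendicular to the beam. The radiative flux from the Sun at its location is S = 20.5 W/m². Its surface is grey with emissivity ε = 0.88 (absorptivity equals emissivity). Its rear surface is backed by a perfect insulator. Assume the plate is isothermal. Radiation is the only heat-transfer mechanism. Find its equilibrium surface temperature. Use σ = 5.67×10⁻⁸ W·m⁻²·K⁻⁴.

At equilibrium, absorbed power = emitted power.
Absorbing cross-section = A = 0.2040 m²; emitting surface = A = 0.2040 m² (ratio 1).
εS·A_cross = εσ·A_surf·T⁴  ⇒  T⁴ = S/(1σ)   (ε cancels).
T⁴ = 20.5/(1·5.67×10⁻⁸) = 3.616×10⁸ K⁴.
T = (3.616×10⁸)^(1/4).

T ≈ 138 K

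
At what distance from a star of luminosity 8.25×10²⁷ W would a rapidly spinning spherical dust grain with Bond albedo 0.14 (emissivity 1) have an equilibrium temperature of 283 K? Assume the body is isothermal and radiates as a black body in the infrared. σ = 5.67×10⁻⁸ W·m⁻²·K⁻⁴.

d ≈ 6.23×10¹¹ m

For an isothermal black-emitting sphere, (1−a)S·πr² = σ·4πr²·T⁴ ⇒ S = 4σT⁴/(1−a).
S = 4·5.67×10⁻⁸·(283)⁴/0.860 = 1692 W/m².
Flux falls as S = L/(4πd²), so d = √(L/(4πS)) = √(8.25×10²⁷/(4π·1692)).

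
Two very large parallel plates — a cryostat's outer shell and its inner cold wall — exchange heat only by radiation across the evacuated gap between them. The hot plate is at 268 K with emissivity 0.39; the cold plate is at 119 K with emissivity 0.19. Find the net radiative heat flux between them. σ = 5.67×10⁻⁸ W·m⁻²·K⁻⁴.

q ≈ 41.2 W/m²

For two infinite grey parallel plates, q = σ(T₁⁴ − T₂⁴)/(1/ε₁ + 1/ε₂ − 1).
T₁⁴ − T₂⁴ = 5.159×10⁹ − 2.005×10⁸ = 4.958×10⁹ K⁴.
1/ε₁ + 1/ε₂ − 1 = 2.564 + 5.263 − 1 = 6.827.
q = 5.67×10⁻⁸ × 4.958×10⁹ / 6.827.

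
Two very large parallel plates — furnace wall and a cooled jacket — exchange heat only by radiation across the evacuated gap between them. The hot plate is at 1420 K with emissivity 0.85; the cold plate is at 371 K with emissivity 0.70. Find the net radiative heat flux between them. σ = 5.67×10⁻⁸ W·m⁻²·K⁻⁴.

For two infinite grey parallel plates, q = σ(T₁⁴ − T₂⁴)/(1/ε₁ + 1/ε₂ − 1).
T₁⁴ − T₂⁴ = 4.066×10¹² − 1.895×10¹⁰ = 4.047×10¹² K⁴.
1/ε₁ + 1/ε₂ − 1 = 1.176 + 1.429 − 1 = 1.605.
q = 5.67×10⁻⁸ × 4.047×10¹² / 1.605.

q ≈ 1.43×10⁵ W/m²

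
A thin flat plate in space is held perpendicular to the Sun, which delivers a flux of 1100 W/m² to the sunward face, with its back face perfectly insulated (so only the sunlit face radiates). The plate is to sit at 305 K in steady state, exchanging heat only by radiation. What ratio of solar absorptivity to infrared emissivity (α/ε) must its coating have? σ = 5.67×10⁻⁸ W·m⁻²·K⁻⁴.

Balance: αS·A = εσ·1A·T⁴ ⇒ α/ε = σT⁴/S.
α/ε = 5.67×10⁻⁸·(305)⁴/1100 = 5.67×10⁻⁸·8.654×10⁹/1100.

α/ε ≈ 0.446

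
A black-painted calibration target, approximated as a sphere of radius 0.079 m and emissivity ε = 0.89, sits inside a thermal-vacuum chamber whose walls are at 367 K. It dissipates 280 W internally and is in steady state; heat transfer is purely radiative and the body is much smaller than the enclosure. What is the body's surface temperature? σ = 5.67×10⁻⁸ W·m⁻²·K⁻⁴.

For a small grey body in a large enclosure, net radiated power = εσA(T⁴ − T_w⁴).
Steady state: P = εσA(T⁴ − T_w⁴) with A = 4πr² = 0.07843 m².
T⁴ = P/(εσA) + T_w⁴ = 280/(0.89·5.67×10⁻⁸·0.07843) + (367)⁴
    = 7.075×10¹⁰ + 1.814×10¹⁰ = 8.889×10¹⁰ K⁴.

T ≈ 546 K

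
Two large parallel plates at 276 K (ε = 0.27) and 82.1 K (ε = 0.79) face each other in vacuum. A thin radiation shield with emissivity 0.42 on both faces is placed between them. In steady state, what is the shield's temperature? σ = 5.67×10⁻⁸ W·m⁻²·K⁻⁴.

T_s ≈ 212 K

In steady state the net flux on the hot side equals that on the cold side.
σ(T₁⁴−T_s⁴)/D₁ = σ(T_s⁴−T₂⁴)/D₂, with D₁ = 1/ε₁+1/ε_s−1 = 5.085, D₂ = 1/ε_s+1/ε₂−1 = 2.647.
Solve for T_s⁴: T_s⁴ = (D₂·T₁⁴ + D₁·T₂⁴)/(D₁+D₂) = 2.016×10⁹ K⁴.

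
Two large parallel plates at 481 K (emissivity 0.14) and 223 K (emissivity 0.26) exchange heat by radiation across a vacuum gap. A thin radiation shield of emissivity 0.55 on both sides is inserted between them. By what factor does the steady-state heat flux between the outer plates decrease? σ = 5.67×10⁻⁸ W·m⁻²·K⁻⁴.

factor ≈ 1.26

Without shield: q₀ = σΔ(T⁴)/(1/ε₁+1/ε₂−1) with denominator 9.989.
With shield the two gaps are in series; the resistances add: (1/ε₁+1/ε_s−1)+(1/ε_s+1/ε₂−1) = 7.961+4.664 = 12.63.
Heat-flux ratio q₀/q = 12.63/9.989.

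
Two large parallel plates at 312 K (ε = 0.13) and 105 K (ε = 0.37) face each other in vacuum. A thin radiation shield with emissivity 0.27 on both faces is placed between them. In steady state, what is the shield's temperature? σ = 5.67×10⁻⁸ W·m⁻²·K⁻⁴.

T_s ≈ 240 K

In steady state the net flux on the hot side equals that on the cold side.
σ(T₁⁴−T_s⁴)/D₁ = σ(T_s⁴−T₂⁴)/D₂, with D₁ = 1/ε₁+1/ε_s−1 = 10.40, D₂ = 1/ε_s+1/ε₂−1 = 5.406.
Solve for T_s⁴: T_s⁴ = (D₂·T₁⁴ + D₁·T₂⁴)/(D₁+D₂) = 3.322×10⁹ K⁴.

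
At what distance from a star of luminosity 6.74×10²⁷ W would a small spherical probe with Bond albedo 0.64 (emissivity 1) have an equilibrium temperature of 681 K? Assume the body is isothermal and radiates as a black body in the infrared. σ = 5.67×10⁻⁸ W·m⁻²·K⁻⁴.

d ≈ 6.29×10¹⁰ m

For an isothermal black-emitting sphere, (1−a)S·πr² = σ·4πr²·T⁴ ⇒ S = 4σT⁴/(1−a).
S = 4·5.67×10⁻⁸·(681)⁴/0.360 = 1.355×10⁵ W/m².
Flux falls as S = L/(4πd²), so d = √(L/(4πS)) = √(6.74×10²⁷/(4π·1.355×10⁵)).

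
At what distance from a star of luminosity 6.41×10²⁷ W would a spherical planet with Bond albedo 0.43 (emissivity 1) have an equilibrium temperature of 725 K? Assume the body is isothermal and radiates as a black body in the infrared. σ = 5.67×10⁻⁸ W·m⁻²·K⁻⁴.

d ≈ 6.81×10¹⁰ m

For an isothermal black-emitting sphere, (1−a)S·πr² = σ·4πr²·T⁴ ⇒ S = 4σT⁴/(1−a).
S = 4·5.67×10⁻⁸·(725)⁴/0.570 = 1.099×10⁵ W/m².
Flux falls as S = L/(4πd²), so d = √(L/(4πS)) = √(6.41×10²⁷/(4π·1.099×10⁵)).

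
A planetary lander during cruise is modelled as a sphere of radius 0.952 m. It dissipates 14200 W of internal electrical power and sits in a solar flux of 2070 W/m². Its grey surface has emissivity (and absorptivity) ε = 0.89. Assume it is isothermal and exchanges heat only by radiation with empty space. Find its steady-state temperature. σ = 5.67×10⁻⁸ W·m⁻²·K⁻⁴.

T ≈ 429 K

At steady state, absorbed solar power + internal power = radiated power.
Absorbed: α·S·A_cross = 0.89·2070·2.847 = 5245 W (cross-section πr²).
Total input = 5245 + 14200 = 19450 W.
Radiated: εσ·A_surf·T⁴ with A_surf = 4πr² = 11.39 m².
T⁴ = 19450/(0.89·5.67×10⁻⁸·11.39) = 3.383×10¹⁰ K⁴.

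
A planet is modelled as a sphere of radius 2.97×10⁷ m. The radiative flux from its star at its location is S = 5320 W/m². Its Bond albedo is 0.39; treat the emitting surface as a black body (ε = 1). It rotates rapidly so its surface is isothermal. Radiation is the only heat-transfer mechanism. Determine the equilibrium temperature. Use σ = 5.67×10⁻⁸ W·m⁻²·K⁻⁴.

At equilibrium, absorbed power = emitted power.
Absorbing cross-section = πr² = 2.771×10¹⁵ m²; emitting surface = 4πr² = 1.108×10¹⁶ m² (ratio 4).
(1−a)S·A_cross = εσ·A_surf·T⁴  ⇒  T⁴ = (1−a)S/(4σ).
T⁴ = 0.610·5320/(4·5.67×10⁻⁸) = 1.431×10¹⁰ K⁴.
T = (1.431×10¹⁰)^(1/4).

T ≈ 346 K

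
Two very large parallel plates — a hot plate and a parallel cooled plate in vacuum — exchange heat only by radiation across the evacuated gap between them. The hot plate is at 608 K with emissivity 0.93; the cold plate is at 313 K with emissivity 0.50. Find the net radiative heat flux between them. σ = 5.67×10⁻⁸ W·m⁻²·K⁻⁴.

For two infinite grey parallel plates, q = σ(T₁⁴ − T₂⁴)/(1/ε₁ + 1/ε₂ − 1).
T₁⁴ − T₂⁴ = 1.367×10¹¹ − 9.598×10⁹ = 1.271×10¹¹ K⁴.
1/ε₁ + 1/ε₂ − 1 = 1.075 + 2.000 − 1 = 2.075.
q = 5.67×10⁻⁸ × 1.271×10¹¹ / 2.075.

q ≈ 3470 W/m²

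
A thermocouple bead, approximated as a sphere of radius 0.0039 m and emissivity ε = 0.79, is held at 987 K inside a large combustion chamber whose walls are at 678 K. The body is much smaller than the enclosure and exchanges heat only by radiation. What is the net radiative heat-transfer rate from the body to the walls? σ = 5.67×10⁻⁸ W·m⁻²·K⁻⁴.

For a small grey body in a large enclosure: P_net = εσA(T_body⁴ − T_wall⁴).
A = 4πr² = 1.911×10⁻⁴ m²; T_body⁴ − T_wall⁴ = 9.490×10¹¹ − 2.113×10¹¹ = 7.377×10¹¹ K⁴.
|P_net| = 0.79·5.67×10⁻⁸·1.911×10⁻⁴·7.377×10¹¹.

P_net ≈ 6.32 W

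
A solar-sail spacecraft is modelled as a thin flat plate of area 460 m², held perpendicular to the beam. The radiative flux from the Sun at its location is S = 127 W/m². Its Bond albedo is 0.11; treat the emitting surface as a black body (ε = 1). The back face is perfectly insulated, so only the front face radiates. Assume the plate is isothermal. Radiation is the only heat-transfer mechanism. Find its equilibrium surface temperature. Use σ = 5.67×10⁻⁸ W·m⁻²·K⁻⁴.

T ≈ 211 K

At equilibrium, absorbed power = emitted power.
Absorbing cross-section = A = 460.0 m²; emitting surface = A = 460.0 m² (ratio 1).
(1−a)S·A_cross = εσ·A_surf·T⁴  ⇒  T⁴ = (1−a)S/(1σ).
T⁴ = 0.890·127/(1·5.67×10⁻⁸) = 1.993×10⁹ K⁴.
T = (1.993×10⁹)^(1/4).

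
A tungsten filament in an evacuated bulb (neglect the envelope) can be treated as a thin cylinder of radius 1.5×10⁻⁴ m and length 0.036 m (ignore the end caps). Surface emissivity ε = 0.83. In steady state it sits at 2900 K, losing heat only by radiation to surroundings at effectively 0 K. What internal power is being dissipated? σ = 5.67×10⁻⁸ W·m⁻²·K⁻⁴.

Steady state: P = εσA T⁴.
A = 2πrL = 3.393×10⁻⁵ m²; T⁴ = (2900)⁴ = 7.073×10¹³ K⁴.
P = 0.83 × 5.67×10⁻⁸ × 3.393×10⁻⁵ × 7.073×10¹³.

P ≈ 113 W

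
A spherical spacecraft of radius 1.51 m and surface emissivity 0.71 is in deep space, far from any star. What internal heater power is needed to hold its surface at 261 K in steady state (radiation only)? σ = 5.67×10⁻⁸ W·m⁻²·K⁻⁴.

P ≈ 5350 W

P = εσ·4πr²·T⁴.
4πr² = 28.65 m²; T⁴ = 4.640×10⁹ K⁴.
P = 0.71·5.67×10⁻⁸·28.65·4.640×10⁹.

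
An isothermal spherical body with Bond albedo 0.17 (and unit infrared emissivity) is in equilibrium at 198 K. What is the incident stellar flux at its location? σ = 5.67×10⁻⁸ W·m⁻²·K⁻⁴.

(1−a)S·πr² = σ·4πr²·T⁴ ⇒ S = 4σT⁴/(1−a).
S = 4·5.67×10⁻⁸·1.537×10⁹/0.830.

S ≈ 420 W/m²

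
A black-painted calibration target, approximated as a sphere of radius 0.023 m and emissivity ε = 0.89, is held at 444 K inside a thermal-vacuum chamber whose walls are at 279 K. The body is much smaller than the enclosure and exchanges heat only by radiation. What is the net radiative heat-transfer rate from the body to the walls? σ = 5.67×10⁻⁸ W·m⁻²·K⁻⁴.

For a small grey body in a large enclosure: P_net = εσA(T_body⁴ − T_wall⁴).
A = 4πr² = 0.006648 m²; T_body⁴ − T_wall⁴ = 3.886×10¹⁰ − 6.059×10⁹ = 3.280×10¹⁰ K⁴.
|P_net| = 0.89·5.67×10⁻⁸·0.006648·3.280×10¹⁰.

P_net ≈ 11.0 W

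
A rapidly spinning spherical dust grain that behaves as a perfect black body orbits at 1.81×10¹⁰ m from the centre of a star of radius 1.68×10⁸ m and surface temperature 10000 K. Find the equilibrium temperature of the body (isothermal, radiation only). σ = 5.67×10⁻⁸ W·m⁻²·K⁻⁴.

The star's surface emits σT_*⁴; at distance d the flux is S = σT_*⁴(R_*/d)².
S = 5.67×10⁻⁸·(10000)⁴·(1.68×10⁸/1.81×10¹⁰)² = 48850 W/m².
For an isothermal sphere T⁴ = (1−a)S/(4σ) = 2.154×10¹¹ K⁴.

T ≈ 681 K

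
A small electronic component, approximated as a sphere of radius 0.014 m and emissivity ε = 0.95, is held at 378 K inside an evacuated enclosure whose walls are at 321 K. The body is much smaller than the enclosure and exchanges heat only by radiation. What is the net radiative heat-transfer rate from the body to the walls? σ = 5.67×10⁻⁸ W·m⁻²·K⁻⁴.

For a small grey body in a large enclosure: P_net = εσA(T_body⁴ − T_wall⁴).
A = 4πr² = 0.002463 m²; T_body⁴ − T_wall⁴ = 2.042×10¹⁰ − 1.062×10¹⁰ = 9.798×10⁹ K⁴.
|P_net| = 0.95·5.67×10⁻⁸·0.002463·9.798×10⁹.

P_net ≈ 1.30 W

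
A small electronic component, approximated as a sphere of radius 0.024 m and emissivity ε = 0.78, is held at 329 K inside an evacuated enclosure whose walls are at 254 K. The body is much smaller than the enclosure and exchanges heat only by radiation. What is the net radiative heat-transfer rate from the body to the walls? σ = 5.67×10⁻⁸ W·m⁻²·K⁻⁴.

For a small grey body in a large enclosure: P_net = εσA(T_body⁴ − T_wall⁴).
A = 4πr² = 0.007238 m²; T_body⁴ − T_wall⁴ = 1.172×10¹⁰ − 4.162×10⁹ = 7.554×10⁹ K⁴.
|P_net| = 0.78·5.67×10⁻⁸·0.007238·7.554×10⁹.

P_net ≈ 2.42 W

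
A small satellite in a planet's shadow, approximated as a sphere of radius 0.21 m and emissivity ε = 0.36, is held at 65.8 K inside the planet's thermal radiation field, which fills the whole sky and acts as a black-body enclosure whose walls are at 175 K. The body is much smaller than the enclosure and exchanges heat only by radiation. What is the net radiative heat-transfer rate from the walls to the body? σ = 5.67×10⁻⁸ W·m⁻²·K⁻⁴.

For a small grey body in a large enclosure: P_net = εσA(T_body⁴ − T_wall⁴).
A = 4πr² = 0.5542 m²; T_body⁴ − T_wall⁴ = 1.875×10⁷ − 9.379×10⁸ = -9.191×10⁸ K⁴.
|P_net| = 0.36·5.67×10⁻⁸·0.5542·9.191×10⁸.

P_net ≈ 10.4 W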